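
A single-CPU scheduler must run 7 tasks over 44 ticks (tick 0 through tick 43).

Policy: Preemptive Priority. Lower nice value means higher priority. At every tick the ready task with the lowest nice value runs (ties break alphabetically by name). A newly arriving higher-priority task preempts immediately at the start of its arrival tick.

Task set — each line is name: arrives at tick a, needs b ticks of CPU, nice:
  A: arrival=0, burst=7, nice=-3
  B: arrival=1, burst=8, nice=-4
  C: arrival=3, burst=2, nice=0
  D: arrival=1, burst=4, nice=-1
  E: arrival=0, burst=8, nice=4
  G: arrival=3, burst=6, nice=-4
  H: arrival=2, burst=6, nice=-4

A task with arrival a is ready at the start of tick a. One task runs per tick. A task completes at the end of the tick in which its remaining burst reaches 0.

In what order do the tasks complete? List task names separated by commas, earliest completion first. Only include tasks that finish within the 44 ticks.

completion order = B, G, H, A, D, C, E

t=0: ready={A,E} → run A
t=1: ready={A,B,D,E} → run B
t=2: ready={A,B,D,E,H} → run B
t=3: ready={A,B,C,D,E,G,H} → run B
t=4: ready={A,B,C,D,E,G,H} → run B
t=5: ready={A,B,C,D,E,G,H} → run B
t=6: ready={A,B,C,D,E,G,H} → run B
t=7: ready={A,B,C,D,E,G,H} → run B
t=8: ready={A,B,C,D,E,G,H} → run B
t=9: ready={A,C,D,E,G,H} → run G
t=10: ready={A,C,D,E,G,H} → run G
t=11: ready={A,C,D,E,G,H} → run G
t=12: ready={A,C,D,E,G,H} → run G
t=13: ready={A,C,D,E,G,H} → run G
t=14: ready={A,C,D,E,G,H} → run G
t=15: ready={A,C,D,E,H} → run H
t=16: ready={A,C,D,E,H} → run H
t=17: ready={A,C,D,E,H} → run H
t=18: ready={A,C,D,E,H} → run H
t=19: ready={A,C,D,E,H} → run H
t=20: ready={A,C,D,E,H} → run H
t=21: ready={A,C,D,E} → run A
t=22: ready={A,C,D,E} → run A
t=23: ready={A,C,D,E} → run A
t=24: ready={A,C,D,E} → run A
t=25: ready={A,C,D,E} → run A
t=26: ready={A,C,D,E} → run A
t=27: ready={C,D,E} → run D
t=28: ready={C,D,E} → run D
t=29: ready={C,D,E} → run D
t=30: ready={C,D,E} → run D
t=31: ready={C,E} → run C
t=32: ready={C,E} → run C
t=33: ready={E} → run E
t=34: ready={E} → run E
t=35: ready={E} → run E
t=36: ready={E} → run E
t=37: ready={E} → run E
t=38: ready={E} → run E
t=39: ready={E} → run E
t=40: ready={E} → run E
t=41: (idle)
t=42: (idle)
t=43: (idle)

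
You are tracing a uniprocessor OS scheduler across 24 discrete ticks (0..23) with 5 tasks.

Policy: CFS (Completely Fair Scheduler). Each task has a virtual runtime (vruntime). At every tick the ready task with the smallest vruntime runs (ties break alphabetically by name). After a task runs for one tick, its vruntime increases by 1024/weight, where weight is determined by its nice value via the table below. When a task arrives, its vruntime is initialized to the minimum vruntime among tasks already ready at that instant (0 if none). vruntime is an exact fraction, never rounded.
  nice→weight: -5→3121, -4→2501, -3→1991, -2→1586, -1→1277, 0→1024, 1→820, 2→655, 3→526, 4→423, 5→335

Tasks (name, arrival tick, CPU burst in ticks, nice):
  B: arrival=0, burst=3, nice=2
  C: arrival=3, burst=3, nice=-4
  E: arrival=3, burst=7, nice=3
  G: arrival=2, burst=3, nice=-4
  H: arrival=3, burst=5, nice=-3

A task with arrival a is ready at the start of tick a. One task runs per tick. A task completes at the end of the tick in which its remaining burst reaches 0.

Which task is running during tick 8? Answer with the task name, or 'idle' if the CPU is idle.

t=0: vr[B=0] → run B
t=1: vr[B=1024/655] → run B
t=2: vr[B=2048/655 G=2048/655] → run B
t=3: vr[C=2048/655 E=2048/655 G=2048/655 H=2048/655] → run C
t=4: vr[C=5792768/1638155 E=2048/655 G=2048/655 H=2048/655] → run E
t=5: vr[C=5792768/1638155 E=873984/172265 G=2048/655 H=2048/655] → run G
t=6: vr[C=5792768/1638155 E=873984/172265 G=5792768/1638155 H=2048/655] → run H
t=7: vr[C=5792768/1638155 E=873984/172265 G=5792768/1638155 H=4748288/1304105] → run C
t=8: vr[C=6463488/1638155 E=873984/172265 G=5792768/1638155 H=4748288/1304105] → run G
t=9: vr[C=6463488/1638155 E=873984/172265 G=6463488/1638155 H=4748288/1304105] → run H
t=10: vr[C=6463488/1638155 E=873984/172265 G=6463488/1638155 H=5419008/1304105] → run C
t=11: vr[E=873984/172265 G=6463488/1638155 H=5419008/1304105] → run G
t=12: vr[E=873984/172265 H=5419008/1304105] → run H
t=13: vr[E=873984/172265 H=6089728/1304105] → run H
t=14: vr[E=873984/172265 H=6760448/1304105] → run E
t=15: vr[E=1209344/172265 H=6760448/1304105] → run H
t=16: vr[E=1209344/172265] → run E
t=17: vr[E=1544704/172265] → run E
t=18: vr[E=1880064/172265] → run E
t=19: vr[E=2215424/172265] → run E
t=20: vr[E=2550784/172265] → run E
t=21: (idle)
t=22: (idle)
t=23: (idle)

running at tick 8 = G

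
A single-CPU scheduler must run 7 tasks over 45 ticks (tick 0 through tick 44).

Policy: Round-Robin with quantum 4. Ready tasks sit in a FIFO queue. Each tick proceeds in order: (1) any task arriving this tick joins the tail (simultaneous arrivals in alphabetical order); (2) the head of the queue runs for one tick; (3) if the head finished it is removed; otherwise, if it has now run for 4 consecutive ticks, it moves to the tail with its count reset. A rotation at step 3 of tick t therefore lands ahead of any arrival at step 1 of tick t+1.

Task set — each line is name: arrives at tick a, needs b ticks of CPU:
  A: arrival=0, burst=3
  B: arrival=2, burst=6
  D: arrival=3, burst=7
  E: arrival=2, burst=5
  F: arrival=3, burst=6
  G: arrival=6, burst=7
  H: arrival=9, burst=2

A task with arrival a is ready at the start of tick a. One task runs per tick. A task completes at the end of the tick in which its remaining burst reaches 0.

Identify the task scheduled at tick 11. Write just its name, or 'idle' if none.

t=0: queue=[A] q_used=0 → run A
t=1: queue=[A] q_used=1 → run A
t=2: queue=[A,B,E] q_used=2 → run A
t=3: queue=[B,E,D,F] q_used=0 → run B
t=4: queue=[B,E,D,F] q_used=1 → run B
t=5: queue=[B,E,D,F] q_used=2 → run B
t=6: queue=[B,E,D,F,G] q_used=3 → run B
t=7: queue=[E,D,F,G,B] q_used=0 → run E
t=8: queue=[E,D,F,G,B] q_used=1 → run E
t=9: queue=[E,D,F,G,B,H] q_used=2 → run E
t=10: queue=[E,D,F,G,B,H] q_used=3 → run E
t=11: queue=[D,F,G,B,H,E] q_used=0 → run D
t=12: queue=[D,F,G,B,H,E] q_used=1 → run D
t=13: queue=[D,F,G,B,H,E] q_used=2 → run D
t=14: queue=[D,F,G,B,H,E] q_used=3 → run D
t=15: queue=[F,G,B,H,E,D] q_used=0 → run F
t=16: queue=[F,G,B,H,E,D] q_used=1 → run F
t=17: queue=[F,G,B,H,E,D] q_used=2 → run F
t=18: queue=[F,G,B,H,E,D] q_used=3 → run F
t=19: queue=[G,B,H,E,D,F] q_used=0 → run G
t=20: queue=[G,B,H,E,D,F] q_used=1 → run G
t=21: queue=[G,B,H,E,D,F] q_used=2 → run G
t=22: queue=[G,B,H,E,D,F] q_used=3 → run G
t=23: queue=[B,H,E,D,F,G] q_used=0 → run B
t=24: queue=[B,H,E,D,F,G] q_used=1 → run B
t=25: queue=[H,E,D,F,G] q_used=0 → run H
t=26: queue=[H,E,D,F,G] q_used=1 → run H
t=27: queue=[E,D,F,G] q_used=0 → run E
t=28: queue=[D,F,G] q_used=0 → run D
t=29: queue=[D,F,G] q_used=1 → run D
t=30: queue=[D,F,G] q_used=2 → run D
t=31: queue=[F,G] q_used=0 → run F
t=32: queue=[F,G] q_used=1 → run F
t=33: queue=[G] q_used=0 → run G
t=34: queue=[G] q_used=1 → run G
t=35: queue=[G] q_used=2 → run G
t=36: (idle)
t=37: (idle)
t=38: (idle)
t=39: (idle)
t=40: (idle)
t=41: (idle)
t=42: (idle)
t=43: (idle)
t=44: (idle)

running at tick 11 = D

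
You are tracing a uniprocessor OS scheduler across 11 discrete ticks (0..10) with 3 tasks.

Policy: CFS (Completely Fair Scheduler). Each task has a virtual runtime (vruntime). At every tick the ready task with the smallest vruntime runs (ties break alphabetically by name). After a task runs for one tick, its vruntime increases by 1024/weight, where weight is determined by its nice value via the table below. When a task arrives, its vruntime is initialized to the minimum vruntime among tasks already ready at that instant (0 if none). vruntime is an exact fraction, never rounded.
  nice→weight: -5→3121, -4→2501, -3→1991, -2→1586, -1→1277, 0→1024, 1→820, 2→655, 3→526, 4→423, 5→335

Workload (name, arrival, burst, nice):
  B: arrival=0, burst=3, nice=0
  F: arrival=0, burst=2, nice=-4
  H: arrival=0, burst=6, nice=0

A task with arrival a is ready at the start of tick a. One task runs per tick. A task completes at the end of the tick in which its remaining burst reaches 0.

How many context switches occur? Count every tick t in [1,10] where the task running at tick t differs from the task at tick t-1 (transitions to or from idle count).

t=0: vr[B=0 F=0 H=0] → run B
t=1: vr[B=1 F=0 H=0] → run F
t=2: vr[B=1 F=1024/2501 H=0] → run H
t=3: vr[B=1 F=1024/2501 H=1] → run F
t=4: vr[B=1 H=1] → run B
t=5: vr[B=2 H=1] → run H
t=6: vr[B=2 H=2] → run B
t=7: vr[H=2] → run H
t=8: vr[H=3] → run H
t=9: vr[H=4] → run H
t=10: vr[H=5] → run H

context switches = 7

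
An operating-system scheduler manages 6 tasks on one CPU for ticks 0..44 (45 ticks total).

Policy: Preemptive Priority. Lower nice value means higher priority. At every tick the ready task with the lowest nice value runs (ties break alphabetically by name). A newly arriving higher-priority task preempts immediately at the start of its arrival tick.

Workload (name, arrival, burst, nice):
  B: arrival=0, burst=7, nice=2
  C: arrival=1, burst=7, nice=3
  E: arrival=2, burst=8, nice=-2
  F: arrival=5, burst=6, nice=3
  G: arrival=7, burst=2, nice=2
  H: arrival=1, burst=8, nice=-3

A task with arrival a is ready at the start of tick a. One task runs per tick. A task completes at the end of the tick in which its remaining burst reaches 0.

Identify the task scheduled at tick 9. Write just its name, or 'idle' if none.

t=0: ready={B} → run B
t=1: ready={B,C,H} → run H
t=2: ready={B,C,E,H} → run H
t=3: ready={B,C,E,H} → run H
t=4: ready={B,C,E,H} → run H
t=5: ready={B,C,E,F,H} → run H
t=6: ready={B,C,E,F,H} → run H
t=7: ready={B,C,E,F,G,H} → run H
t=8: ready={B,C,E,F,G,H} → run H
t=9: ready={B,C,E,F,G} → run E
t=10: ready={B,C,E,F,G} → run E
t=11: ready={B,C,E,F,G} → run E
t=12: ready={B,C,E,F,G} → run E
t=13: ready={B,C,E,F,G} → run E
t=14: ready={B,C,E,F,G} → run E
t=15: ready={B,C,E,F,G} → run E
t=16: ready={B,C,E,F,G} → run E
t=17: ready={B,C,F,G} → run B
t=18: ready={B,C,F,G} → run B
t=19: ready={B,C,F,G} → run B
t=20: ready={B,C,F,G} → run B
t=21: ready={B,C,F,G} → run B
t=22: ready={B,C,F,G} → run B
t=23: ready={C,F,G} → run G
t=24: ready={C,F,G} → run G
t=25: ready={C,F} → run C
t=26: ready={C,F} → run C
t=27: ready={C,F} → run C
t=28: ready={C,F} → run C
t=29: ready={C,F} → run C
t=30: ready={C,F} → run C
t=31: ready={C,F} → run C
t=32: ready={F} → run F
t=33: ready={F} → run F
t=34: ready={F} → run F
t=35: ready={F} → run F
t=36: ready={F} → run F
t=37: ready={F} → run F
t=38: (idle)
t=39: (idle)
t=40: (idle)
t=41: (idle)
t=42: (idle)
t=43: (idle)
t=44: (idle)

running at tick 9 = E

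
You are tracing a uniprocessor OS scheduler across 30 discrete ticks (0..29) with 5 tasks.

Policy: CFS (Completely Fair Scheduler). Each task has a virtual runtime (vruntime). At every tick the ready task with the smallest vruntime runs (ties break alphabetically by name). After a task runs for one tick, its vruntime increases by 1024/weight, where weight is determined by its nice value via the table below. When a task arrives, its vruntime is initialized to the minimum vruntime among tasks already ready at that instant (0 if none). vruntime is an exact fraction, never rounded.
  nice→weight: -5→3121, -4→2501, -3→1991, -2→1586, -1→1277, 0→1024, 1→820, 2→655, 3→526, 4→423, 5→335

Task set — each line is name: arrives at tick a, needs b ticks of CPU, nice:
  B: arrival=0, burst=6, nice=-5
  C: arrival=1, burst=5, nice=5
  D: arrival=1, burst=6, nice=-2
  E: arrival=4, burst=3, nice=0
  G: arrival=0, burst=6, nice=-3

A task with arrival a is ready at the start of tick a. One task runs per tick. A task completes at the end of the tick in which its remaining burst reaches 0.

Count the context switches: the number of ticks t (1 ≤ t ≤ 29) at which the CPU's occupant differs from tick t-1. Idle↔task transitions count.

t=0: vr[B=0 G=0] → run B
t=1: vr[B=1024/3121 C=0 D=0 G=0] → run C
t=2: vr[B=1024/3121 C=1024/335 D=0 G=0] → run D
t=3: vr[B=1024/3121 C=1024/335 D=512/793 G=0] → run G
t=4: vr[B=1024/3121 C=1024/335 D=512/793 E=1024/3121 G=1024/1991] → run B
t=5: vr[B=2048/3121 C=1024/335 D=512/793 E=1024/3121 G=1024/1991] → run E
t=6: vr[B=2048/3121 C=1024/335 D=512/793 E=4145/3121 G=1024/1991] → run G
t=7: vr[B=2048/3121 C=1024/335 D=512/793 E=4145/3121 G=2048/1991] → run D
t=8: vr[B=2048/3121 C=1024/335 D=1024/793 E=4145/3121 G=2048/1991] → run B
t=9: vr[B=3072/3121 C=1024/335 D=1024/793 E=4145/3121 G=2048/1991] → run B
t=10: vr[B=4096/3121 C=1024/335 D=1024/793 E=4145/3121 G=2048/1991] → run G
t=11: vr[B=4096/3121 C=1024/335 D=1024/793 E=4145/3121 G=3072/1991] → run D
t=12: vr[B=4096/3121 C=1024/335 D=1536/793 E=4145/3121 G=3072/1991] → run B
t=13: vr[B=5120/3121 C=1024/335 D=1536/793 E=4145/3121 G=3072/1991] → run E
t=14: vr[B=5120/3121 C=1024/335 D=1536/793 E=7266/3121 G=3072/1991] → run G
t=15: vr[B=5120/3121 C=1024/335 D=1536/793 E=7266/3121 G=4096/1991] → run B
t=16: vr[C=1024/335 D=1536/793 E=7266/3121 G=4096/1991] → run D
t=17: vr[C=1024/335 D=2048/793 E=7266/3121 G=4096/1991] → run G
t=18: vr[C=1024/335 D=2048/793 E=7266/3121 G=5120/1991] → run E
t=19: vr[C=1024/335 D=2048/793 G=5120/1991] → run G
t=20: vr[C=1024/335 D=2048/793] → run D
t=21: vr[C=1024/335 D=2560/793] → run C
t=22: vr[C=2048/335 D=2560/793] → run D
t=23: vr[C=2048/335] → run C
t=24: vr[C=3072/335] → run C
t=25: vr[C=4096/335] → run C
t=26: (idle)
t=27: (idle)
t=28: (idle)
t=29: (idle)

context switches = 23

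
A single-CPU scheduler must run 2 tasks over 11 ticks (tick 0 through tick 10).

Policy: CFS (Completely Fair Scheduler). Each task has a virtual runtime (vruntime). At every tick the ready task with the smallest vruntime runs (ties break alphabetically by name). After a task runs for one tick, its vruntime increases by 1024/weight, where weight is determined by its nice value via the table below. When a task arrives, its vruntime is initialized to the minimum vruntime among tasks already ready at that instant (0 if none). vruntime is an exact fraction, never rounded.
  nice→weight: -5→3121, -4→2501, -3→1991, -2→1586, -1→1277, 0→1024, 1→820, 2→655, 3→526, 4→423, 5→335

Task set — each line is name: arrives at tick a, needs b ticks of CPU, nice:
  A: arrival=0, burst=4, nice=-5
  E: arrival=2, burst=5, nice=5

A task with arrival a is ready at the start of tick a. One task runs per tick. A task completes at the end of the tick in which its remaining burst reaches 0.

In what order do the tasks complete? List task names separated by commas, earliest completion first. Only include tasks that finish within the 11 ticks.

completion order = A, E

t=0: vr[A=0] → run A
t=1: vr[A=1024/3121] → run A
t=2: vr[A=2048/3121 E=2048/3121] → run A
t=3: vr[A=3072/3121 E=2048/3121] → run E
t=4: vr[A=3072/3121 E=3881984/1045535] → run A
t=5: vr[E=3881984/1045535] → run E
t=6: vr[E=7077888/1045535] → run E
t=7: vr[E=10273792/1045535] → run E
t=8: vr[E=13469696/1045535] → run E
t=9: (idle)
t=10: (idle)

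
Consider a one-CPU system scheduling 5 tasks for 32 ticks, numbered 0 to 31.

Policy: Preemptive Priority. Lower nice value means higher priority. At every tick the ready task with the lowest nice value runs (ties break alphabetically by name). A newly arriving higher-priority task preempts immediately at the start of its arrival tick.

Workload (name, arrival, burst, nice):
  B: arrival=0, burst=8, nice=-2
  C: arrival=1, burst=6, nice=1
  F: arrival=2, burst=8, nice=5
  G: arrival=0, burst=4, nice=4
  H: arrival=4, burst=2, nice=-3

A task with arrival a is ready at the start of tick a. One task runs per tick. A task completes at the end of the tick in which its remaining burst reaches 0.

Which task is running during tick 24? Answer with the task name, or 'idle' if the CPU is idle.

t=0: ready={B,G} → run B
t=1: ready={B,C,G} → run B
t=2: ready={B,C,F,G} → run B
t=3: ready={B,C,F,G} → run B
t=4: ready={B,C,F,G,H} → run H
t=5: ready={B,C,F,G,H} → run H
t=6: ready={B,C,F,G} → run B
t=7: ready={B,C,F,G} → run B
t=8: ready={B,C,F,G} → run B
t=9: ready={B,C,F,G} → run B
t=10: ready={C,F,G} → run C
t=11: ready={C,F,G} → run C
t=12: ready={C,F,G} → run C
t=13: ready={C,F,G} → run C
t=14: ready={C,F,G} → run C
t=15: ready={C,F,G} → run C
t=16: ready={F,G} → run G
t=17: ready={F,G} → run G
t=18: ready={F,G} → run G
t=19: ready={F,G} → run G
t=20: ready={F} → run F
t=21: ready={F} → run F
t=22: ready={F} → run F
t=23: ready={F} → run F
t=24: ready={F} → run F
t=25: ready={F} → run F
t=26: ready={F} → run F
t=27: ready={F} → run F
t=28: (idle)
t=29: (idle)
t=30: (idle)
t=31: (idle)

running at tick 24 = F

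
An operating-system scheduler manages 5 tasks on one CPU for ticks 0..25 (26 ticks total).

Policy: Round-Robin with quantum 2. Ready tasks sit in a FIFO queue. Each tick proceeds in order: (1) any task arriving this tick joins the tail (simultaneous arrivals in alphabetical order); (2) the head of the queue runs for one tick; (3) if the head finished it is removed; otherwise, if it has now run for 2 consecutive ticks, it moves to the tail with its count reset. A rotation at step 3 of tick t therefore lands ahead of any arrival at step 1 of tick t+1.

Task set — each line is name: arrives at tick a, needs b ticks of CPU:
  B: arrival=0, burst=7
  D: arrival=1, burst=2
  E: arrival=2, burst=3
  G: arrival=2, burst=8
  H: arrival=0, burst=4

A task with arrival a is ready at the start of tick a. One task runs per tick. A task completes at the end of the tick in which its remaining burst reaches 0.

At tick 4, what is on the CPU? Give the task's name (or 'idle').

running at tick 4 = D

t=0: queue=[B,H] q_used=0 → run B
t=1: queue=[B,H,D] q_used=1 → run B
t=2: queue=[H,D,B,E,G] q_used=0 → run H
t=3: queue=[H,D,B,E,G] q_used=1 → run H
t=4: queue=[D,B,E,G,H] q_used=0 → run D
t=5: queue=[D,B,E,G,H] q_used=1 → run D
t=6: queue=[B,E,G,H] q_used=0 → run B
t=7: queue=[B,E,G,H] q_used=1 → run B
t=8: queue=[E,G,H,B] q_used=0 → run E
t=9: queue=[E,G,H,B] q_used=1 → run E
t=10: queue=[G,H,B,E] q_used=0 → run G
t=11: queue=[G,H,B,E] q_used=1 → run G
t=12: queue=[H,B,E,G] q_used=0 → run H
t=13: queue=[H,B,E,G] q_used=1 → run H
t=14: queue=[B,E,G] q_used=0 → run B
t=15: queue=[B,E,G] q_used=1 → run B
t=16: queue=[E,G,B] q_used=0 → run E
t=17: queue=[G,B] q_used=0 → run G
t=18: queue=[G,B] q_used=1 → run G
t=19: queue=[B,G] q_used=0 → run B
t=20: queue=[G] q_used=0 → run G
t=21: queue=[G] q_used=1 → run G
t=22: queue=[G] q_used=0 → run G
t=23: queue=[G] q_used=1 → run G
t=24: (idle)
t=25: (idle)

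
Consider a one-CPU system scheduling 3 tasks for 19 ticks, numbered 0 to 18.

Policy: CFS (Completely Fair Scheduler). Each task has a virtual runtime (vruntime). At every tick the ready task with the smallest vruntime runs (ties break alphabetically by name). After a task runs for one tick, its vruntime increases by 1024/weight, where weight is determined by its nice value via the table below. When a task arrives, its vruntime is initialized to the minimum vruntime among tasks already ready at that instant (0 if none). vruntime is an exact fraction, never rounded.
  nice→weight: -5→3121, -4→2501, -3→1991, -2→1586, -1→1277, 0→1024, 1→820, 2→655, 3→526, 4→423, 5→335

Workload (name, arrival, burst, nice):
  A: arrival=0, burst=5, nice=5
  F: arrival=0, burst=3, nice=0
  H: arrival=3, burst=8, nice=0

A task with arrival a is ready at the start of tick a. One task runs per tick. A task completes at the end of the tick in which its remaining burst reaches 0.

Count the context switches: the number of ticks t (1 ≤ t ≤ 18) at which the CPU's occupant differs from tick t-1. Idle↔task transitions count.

t=0: vr[A=0 F=0] → run A
t=1: vr[A=1024/335 F=0] → run F
t=2: vr[A=1024/335 F=1] → run F
t=3: vr[A=1024/335 F=2 H=2] → run F
t=4: vr[A=1024/335 H=2] → run H
t=5: vr[A=1024/335 H=3] → run H
t=6: vr[A=1024/335 H=4] → run A
t=7: vr[A=2048/335 H=4] → run H
t=8: vr[A=2048/335 H=5] → run H
t=9: vr[A=2048/335 H=6] → run H
t=10: vr[A=2048/335 H=7] → run A
t=11: vr[A=3072/335 H=7] → run H
t=12: vr[A=3072/335 H=8] → run H
t=13: vr[A=3072/335 H=9] → run H
t=14: vr[A=3072/335] → run A
t=15: vr[A=4096/335] → run A
t=16: (idle)
t=17: (idle)
t=18: (idle)

context switches = 8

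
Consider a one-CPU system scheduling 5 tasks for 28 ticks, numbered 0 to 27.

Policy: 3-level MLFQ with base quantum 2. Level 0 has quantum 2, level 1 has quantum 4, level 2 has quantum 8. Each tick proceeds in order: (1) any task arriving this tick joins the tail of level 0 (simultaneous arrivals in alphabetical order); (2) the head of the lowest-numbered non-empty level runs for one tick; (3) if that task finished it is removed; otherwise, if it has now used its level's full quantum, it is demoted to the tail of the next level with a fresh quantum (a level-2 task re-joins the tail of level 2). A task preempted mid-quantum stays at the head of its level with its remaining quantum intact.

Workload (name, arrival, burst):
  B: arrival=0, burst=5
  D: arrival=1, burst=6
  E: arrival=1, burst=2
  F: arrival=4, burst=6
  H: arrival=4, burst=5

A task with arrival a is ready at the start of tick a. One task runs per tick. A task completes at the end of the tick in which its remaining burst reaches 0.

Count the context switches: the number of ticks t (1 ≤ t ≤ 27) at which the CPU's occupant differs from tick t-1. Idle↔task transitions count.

t=0: L0/L1/L2 = B/-/- → run B
t=1: L0/L1/L2 = BDE/-/- → run B
t=2: L0/L1/L2 = DE/B/- → run D
t=3: L0/L1/L2 = DE/B/- → run D
t=4: L0/L1/L2 = EFH/BD/- → run E
t=5: L0/L1/L2 = EFH/BD/- → run E
t=6: L0/L1/L2 = FH/BD/- → run F
t=7: L0/L1/L2 = FH/BD/- → run F
t=8: L0/L1/L2 = H/BDF/- → run H
t=9: L0/L1/L2 = H/BDF/- → run H
t=10: L0/L1/L2 = -/BDFH/- → run B
t=11: L0/L1/L2 = -/BDFH/- → run B
t=12: L0/L1/L2 = -/BDFH/- → run B
t=13: L0/L1/L2 = -/DFH/- → run D
t=14: L0/L1/L2 = -/DFH/- → run D
t=15: L0/L1/L2 = -/DFH/- → run D
t=16: L0/L1/L2 = -/DFH/- → run D
t=17: L0/L1/L2 = -/FH/- → run F
t=18: L0/L1/L2 = -/FH/- → run F
t=19: L0/L1/L2 = -/FH/- → run F
t=20: L0/L1/L2 = -/FH/- → run F
t=21: L0/L1/L2 = -/H/- → run H
t=22: L0/L1/L2 = -/H/- → run H
t=23: L0/L1/L2 = -/H/- → run H
t=24: (idle)
t=25: (idle)
t=26: (idle)
t=27: (idle)

context switches = 9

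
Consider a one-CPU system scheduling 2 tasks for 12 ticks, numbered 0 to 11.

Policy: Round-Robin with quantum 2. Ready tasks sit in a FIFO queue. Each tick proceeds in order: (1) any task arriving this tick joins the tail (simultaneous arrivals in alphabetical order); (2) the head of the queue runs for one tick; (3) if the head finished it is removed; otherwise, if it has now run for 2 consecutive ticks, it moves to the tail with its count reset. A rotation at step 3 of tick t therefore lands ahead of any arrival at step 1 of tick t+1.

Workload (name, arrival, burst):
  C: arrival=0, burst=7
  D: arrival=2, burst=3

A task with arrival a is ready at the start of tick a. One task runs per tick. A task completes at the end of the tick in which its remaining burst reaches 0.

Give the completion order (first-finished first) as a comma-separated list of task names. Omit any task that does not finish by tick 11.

t=0: queue=[C] q_used=0 → run C
t=1: queue=[C] q_used=1 → run C
t=2: queue=[C,D] q_used=0 → run C
t=3: queue=[C,D] q_used=1 → run C
t=4: queue=[D,C] q_used=0 → run D
t=5: queue=[D,C] q_used=1 → run D
t=6: queue=[C,D] q_used=0 → run C
t=7: queue=[C,D] q_used=1 → run C
t=8: queue=[D,C] q_used=0 → run D
t=9: queue=[C] q_used=0 → run C
t=10: (idle)
t=11: (idle)

completion order = D, C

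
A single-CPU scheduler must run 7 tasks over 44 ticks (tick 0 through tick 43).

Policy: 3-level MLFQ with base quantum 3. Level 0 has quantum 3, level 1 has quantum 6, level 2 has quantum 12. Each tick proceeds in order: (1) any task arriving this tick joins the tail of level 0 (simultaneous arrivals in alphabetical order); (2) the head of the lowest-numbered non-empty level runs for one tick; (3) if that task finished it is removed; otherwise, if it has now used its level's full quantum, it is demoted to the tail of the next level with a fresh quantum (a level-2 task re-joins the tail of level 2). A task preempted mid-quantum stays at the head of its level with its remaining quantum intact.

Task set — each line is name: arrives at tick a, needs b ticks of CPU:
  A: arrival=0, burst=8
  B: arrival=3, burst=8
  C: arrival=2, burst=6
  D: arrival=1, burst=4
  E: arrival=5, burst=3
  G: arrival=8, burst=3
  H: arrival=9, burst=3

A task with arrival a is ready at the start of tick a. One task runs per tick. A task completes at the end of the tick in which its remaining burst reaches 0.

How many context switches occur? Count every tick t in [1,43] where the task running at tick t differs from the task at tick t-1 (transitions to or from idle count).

t=0: L0/L1/L2 = A/-/- → run A
t=1: L0/L1/L2 = AD/-/- → run A
t=2: L0/L1/L2 = ADC/-/- → run A
t=3: L0/L1/L2 = DCB/A/- → run D
t=4: L0/L1/L2 = DCB/A/- → run D
t=5: L0/L1/L2 = DCBE/A/- → run D
t=6: L0/L1/L2 = CBE/AD/- → run C
t=7: L0/L1/L2 = CBE/AD/- → run C
t=8: L0/L1/L2 = CBEG/AD/- → run C
t=9: L0/L1/L2 = BEGH/ADC/- → run B
t=10: L0/L1/L2 = BEGH/ADC/- → run B
t=11: L0/L1/L2 = BEGH/ADC/- → run B
t=12: L0/L1/L2 = EGH/ADCB/- → run E
t=13: L0/L1/L2 = EGH/ADCB/- → run E
t=14: L0/L1/L2 = EGH/ADCB/- → run E
t=15: L0/L1/L2 = GH/ADCB/- → run G
t=16: L0/L1/L2 = GH/ADCB/- → run G
t=17: L0/L1/L2 = GH/ADCB/- → run G
t=18: L0/L1/L2 = H/ADCB/- → run H
t=19: L0/L1/L2 = H/ADCB/- → run H
t=20: L0/L1/L2 = H/ADCB/- → run H
t=21: L0/L1/L2 = -/ADCB/- → run A
t=22: L0/L1/L2 = -/ADCB/- → run A
t=23: L0/L1/L2 = -/ADCB/- → run A
t=24: L0/L1/L2 = -/ADCB/- → run A
t=25: L0/L1/L2 = -/ADCB/- → run A
t=26: L0/L1/L2 = -/DCB/- → run D
t=27: L0/L1/L2 = -/CB/- → run C
t=28: L0/L1/L2 = -/CB/- → run C
t=29: L0/L1/L2 = -/CB/- → run C
t=30: L0/L1/L2 = -/B/- → run B
t=31: L0/L1/L2 = -/B/- → run B
t=32: L0/L1/L2 = -/B/- → run B
t=33: L0/L1/L2 = -/B/- → run B
t=34: L0/L1/L2 = -/B/- → run B
t=35: (idle)
t=36: (idle)
t=37: (idle)
t=38: (idle)
t=39: (idle)
t=40: (idle)
t=41: (idle)
t=42: (idle)
t=43: (idle)

context switches = 11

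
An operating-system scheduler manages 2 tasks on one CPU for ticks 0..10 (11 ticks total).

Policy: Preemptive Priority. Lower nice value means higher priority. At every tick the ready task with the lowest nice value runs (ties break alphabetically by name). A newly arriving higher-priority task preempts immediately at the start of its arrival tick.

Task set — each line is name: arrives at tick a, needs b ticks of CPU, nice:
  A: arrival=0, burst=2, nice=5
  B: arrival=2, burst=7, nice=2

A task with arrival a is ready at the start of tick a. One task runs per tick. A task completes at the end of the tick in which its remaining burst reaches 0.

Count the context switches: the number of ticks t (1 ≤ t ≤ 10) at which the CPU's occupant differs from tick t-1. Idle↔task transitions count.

t=0: ready={A} → run A
t=1: ready={A} → run A
t=2: ready={B} → run B
t=3: ready={B} → run B
t=4: ready={B} → run B
t=5: ready={B} → run B
t=6: ready={B} → run B
t=7: ready={B} → run B
t=8: ready={B} → run B
t=9: (idle)
t=10: (idle)

context switches = 2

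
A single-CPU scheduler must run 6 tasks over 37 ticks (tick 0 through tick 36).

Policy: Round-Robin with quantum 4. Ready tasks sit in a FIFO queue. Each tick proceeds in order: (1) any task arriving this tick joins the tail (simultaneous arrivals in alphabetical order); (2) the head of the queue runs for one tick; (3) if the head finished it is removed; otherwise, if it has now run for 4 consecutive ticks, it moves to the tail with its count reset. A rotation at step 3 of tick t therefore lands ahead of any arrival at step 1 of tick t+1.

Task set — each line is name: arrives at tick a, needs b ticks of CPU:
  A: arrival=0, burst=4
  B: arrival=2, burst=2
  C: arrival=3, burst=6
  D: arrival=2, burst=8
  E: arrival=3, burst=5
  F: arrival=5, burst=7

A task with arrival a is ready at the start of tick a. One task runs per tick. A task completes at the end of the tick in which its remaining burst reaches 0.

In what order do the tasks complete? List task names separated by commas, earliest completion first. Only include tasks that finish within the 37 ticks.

completion order = A, B, D, C, E, F

t=0: queue=[A] q_used=0 → run A
t=1: queue=[A] q_used=1 → run A
t=2: queue=[A,B,D] q_used=2 → run A
t=3: queue=[A,B,D,C,E] q_used=3 → run A
t=4: queue=[B,D,C,E] q_used=0 → run B
t=5: queue=[B,D,C,E,F] q_used=1 → run B
t=6: queue=[D,C,E,F] q_used=0 → run D
t=7: queue=[D,C,E,F] q_used=1 → run D
t=8: queue=[D,C,E,F] q_used=2 → run D
t=9: queue=[D,C,E,F] q_used=3 → run D
t=10: queue=[C,E,F,D] q_used=0 → run C
t=11: queue=[C,E,F,D] q_used=1 → run C
t=12: queue=[C,E,F,D] q_used=2 → run C
t=13: queue=[C,E,F,D] q_used=3 → run C
t=14: queue=[E,F,D,C] q_used=0 → run E
t=15: queue=[E,F,D,C] q_used=1 → run E
t=16: queue=[E,F,D,C] q_used=2 → run E
t=17: queue=[E,F,D,C] q_used=3 → run E
t=18: queue=[F,D,C,E] q_used=0 → run F
t=19: queue=[F,D,C,E] q_used=1 → run F
t=20: queue=[F,D,C,E] q_used=2 → run F
t=21: queue=[F,D,C,E] q_used=3 → run F
t=22: queue=[D,C,E,F] q_used=0 → run D
t=23: queue=[D,C,E,F] q_used=1 → run D
t=24: queue=[D,C,E,F] q_used=2 → run D
t=25: queue=[D,C,E,F] q_used=3 → run D
t=26: queue=[C,E,F] q_used=0 → run C
t=27: queue=[C,E,F] q_used=1 → run C
t=28: queue=[E,F] q_used=0 → run E
t=29: queue=[F] q_used=0 → run F
t=30: queue=[F] q_used=1 → run F
t=31: queue=[F] q_used=2 → run F
t=32: (idle)
t=33: (idle)
t=34: (idle)
t=35: (idle)
t=36: (idle)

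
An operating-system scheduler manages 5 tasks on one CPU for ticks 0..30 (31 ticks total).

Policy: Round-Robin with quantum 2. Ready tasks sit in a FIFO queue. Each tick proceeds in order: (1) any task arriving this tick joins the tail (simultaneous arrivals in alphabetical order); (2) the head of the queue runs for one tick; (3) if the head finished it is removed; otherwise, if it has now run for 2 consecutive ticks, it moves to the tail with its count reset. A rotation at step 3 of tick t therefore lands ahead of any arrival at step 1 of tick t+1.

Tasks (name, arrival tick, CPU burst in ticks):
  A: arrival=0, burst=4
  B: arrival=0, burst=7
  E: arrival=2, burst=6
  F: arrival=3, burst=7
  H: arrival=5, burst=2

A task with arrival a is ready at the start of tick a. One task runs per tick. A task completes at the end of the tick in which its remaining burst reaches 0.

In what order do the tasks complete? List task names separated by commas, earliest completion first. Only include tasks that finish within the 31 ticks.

completion order = A, H, E, B, F

t=0: queue=[A,B] q_used=0 → run A
t=1: queue=[A,B] q_used=1 → run A
t=2: queue=[B,A,E] q_used=0 → run B
t=3: queue=[B,A,E,F] q_used=1 → run B
t=4: queue=[A,E,F,B] q_used=0 → run A
t=5: queue=[A,E,F,B,H] q_used=1 → run A
t=6: queue=[E,F,B,H] q_used=0 → run E
t=7: queue=[E,F,B,H] q_used=1 → run E
t=8: queue=[F,B,H,E] q_used=0 → run F
t=9: queue=[F,B,H,E] q_used=1 → run F
t=10: queue=[B,H,E,F] q_used=0 → run B
t=11: queue=[B,H,E,F] q_used=1 → run B
t=12: queue=[H,E,F,B] q_used=0 → run H
t=13: queue=[H,E,F,B] q_used=1 → run H
t=14: queue=[E,F,B] q_used=0 → run E
t=15: queue=[E,F,B] q_used=1 → run E
t=16: queue=[F,B,E] q_used=0 → run F
t=17: queue=[F,B,E] q_used=1 → run F
t=18: queue=[B,E,F] q_used=0 → run B
t=19: queue=[B,E,F] q_used=1 → run B
t=20: queue=[E,F,B] q_used=0 → run E
t=21: queue=[E,F,B] q_used=1 → run E
t=22: queue=[F,B] q_used=0 → run F
t=23: queue=[F,B] q_used=1 → run F
t=24: queue=[B,F] q_used=0 → run B
t=25: queue=[F] q_used=0 → run F
t=26: (idle)
t=27: (idle)
t=28: (idle)
t=29: (idle)
t=30: (idle)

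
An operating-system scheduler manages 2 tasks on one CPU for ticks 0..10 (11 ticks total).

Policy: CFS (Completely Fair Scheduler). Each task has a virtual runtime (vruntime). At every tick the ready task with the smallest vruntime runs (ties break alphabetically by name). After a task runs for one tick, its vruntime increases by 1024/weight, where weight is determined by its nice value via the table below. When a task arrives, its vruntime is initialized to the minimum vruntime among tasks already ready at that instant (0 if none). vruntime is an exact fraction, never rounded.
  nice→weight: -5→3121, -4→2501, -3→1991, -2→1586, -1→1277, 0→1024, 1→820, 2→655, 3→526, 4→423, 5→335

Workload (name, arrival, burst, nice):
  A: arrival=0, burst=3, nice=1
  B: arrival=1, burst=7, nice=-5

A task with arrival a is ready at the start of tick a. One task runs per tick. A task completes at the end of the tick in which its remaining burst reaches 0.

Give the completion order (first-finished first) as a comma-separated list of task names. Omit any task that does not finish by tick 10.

completion order = A, B

t=0: vr[A=0] → run A
t=1: vr[A=256/205 B=256/205] → run A
t=2: vr[A=512/205 B=256/205] → run B
t=3: vr[A=512/205 B=1008896/639805] → run B
t=4: vr[A=512/205 B=1218816/639805] → run B
t=5: vr[A=512/205 B=1428736/639805] → run B
t=6: vr[A=512/205 B=1638656/639805] → run A
t=7: vr[B=1638656/639805] → run B
t=8: vr[B=1848576/639805] → run B
t=9: vr[B=2058496/639805] → run B
t=10: (idle)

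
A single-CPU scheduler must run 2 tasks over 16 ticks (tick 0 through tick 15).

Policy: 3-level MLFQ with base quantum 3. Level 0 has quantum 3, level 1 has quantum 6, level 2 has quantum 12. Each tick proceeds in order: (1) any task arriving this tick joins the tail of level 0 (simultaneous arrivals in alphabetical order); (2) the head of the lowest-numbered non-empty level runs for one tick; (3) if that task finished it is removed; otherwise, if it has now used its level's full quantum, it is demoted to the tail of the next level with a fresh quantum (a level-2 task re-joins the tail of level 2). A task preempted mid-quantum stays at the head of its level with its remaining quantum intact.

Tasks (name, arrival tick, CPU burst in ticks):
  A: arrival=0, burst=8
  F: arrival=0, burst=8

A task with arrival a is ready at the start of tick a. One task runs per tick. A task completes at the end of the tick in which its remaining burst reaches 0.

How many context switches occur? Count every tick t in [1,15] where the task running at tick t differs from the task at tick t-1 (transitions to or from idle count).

context switches = 3

t=0: L0/L1/L2 = AF/-/- → run A
t=1: L0/L1/L2 = AF/-/- → run A
t=2: L0/L1/L2 = AF/-/- → run A
t=3: L0/L1/L2 = F/A/- → run F
t=4: L0/L1/L2 = F/A/- → run F
t=5: L0/L1/L2 = F/A/- → run F
t=6: L0/L1/L2 = -/AF/- → run A
t=7: L0/L1/L2 = -/AF/- → run A
t=8: L0/L1/L2 = -/AF/- → run A
t=9: L0/L1/L2 = -/AF/- → run A
t=10: L0/L1/L2 = -/AF/- → run A
t=11: L0/L1/L2 = -/F/- → run F
t=12: L0/L1/L2 = -/F/- → run F
t=13: L0/L1/L2 = -/F/- → run F
t=14: L0/L1/L2 = -/F/- → run F
t=15: L0/L1/L2 = -/F/- → run F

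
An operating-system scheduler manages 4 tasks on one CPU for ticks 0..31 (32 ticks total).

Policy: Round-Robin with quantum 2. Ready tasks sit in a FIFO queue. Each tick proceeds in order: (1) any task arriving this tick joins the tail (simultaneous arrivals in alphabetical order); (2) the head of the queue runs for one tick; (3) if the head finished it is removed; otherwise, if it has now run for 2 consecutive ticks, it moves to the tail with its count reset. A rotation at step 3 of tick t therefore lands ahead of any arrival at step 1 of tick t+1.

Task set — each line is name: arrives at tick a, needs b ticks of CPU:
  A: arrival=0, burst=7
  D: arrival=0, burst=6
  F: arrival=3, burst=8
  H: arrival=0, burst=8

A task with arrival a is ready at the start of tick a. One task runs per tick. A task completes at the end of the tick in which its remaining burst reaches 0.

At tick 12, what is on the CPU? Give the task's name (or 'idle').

t=0: queue=[A,D,H] q_used=0 → run A
t=1: queue=[A,D,H] q_used=1 → run A
t=2: queue=[D,H,A] q_used=0 → run D
t=3: queue=[D,H,A,F] q_used=1 → run D
t=4: queue=[H,A,F,D] q_used=0 → run H
t=5: queue=[H,A,F,D] q_used=1 → run H
t=6: queue=[A,F,D,H] q_used=0 → run A
t=7: queue=[A,F,D,H] q_used=1 → run A
t=8: queue=[F,D,H,A] q_used=0 → run F
t=9: queue=[F,D,H,A] q_used=1 → run F
t=10: queue=[D,H,A,F] q_used=0 → run D
t=11: queue=[D,H,A,F] q_used=1 → run D
t=12: queue=[H,A,F,D] q_used=0 → run H
t=13: queue=[H,A,F,D] q_used=1 → run H
t=14: queue=[A,F,D,H] q_used=0 → run A
t=15: queue=[A,F,D,H] q_used=1 → run A
t=16: queue=[F,D,H,A] q_used=0 → run F
t=17: queue=[F,D,H,A] q_used=1 → run F
t=18: queue=[D,H,A,F] q_used=0 → run D
t=19: queue=[D,H,A,F] q_used=1 → run D
t=20: queue=[H,A,F] q_used=0 → run H
t=21: queue=[H,A,F] q_used=1 → run H
t=22: queue=[A,F,H] q_used=0 → run A
t=23: queue=[F,H] q_used=0 → run F
t=24: queue=[F,H] q_used=1 → run F
t=25: queue=[H,F] q_used=0 → run H
t=26: queue=[H,F] q_used=1 → run H
t=27: queue=[F] q_used=0 → run F
t=28: queue=[F] q_used=1 → run F
t=29: (idle)
t=30: (idle)
t=31: (idle)

running at tick 12 = H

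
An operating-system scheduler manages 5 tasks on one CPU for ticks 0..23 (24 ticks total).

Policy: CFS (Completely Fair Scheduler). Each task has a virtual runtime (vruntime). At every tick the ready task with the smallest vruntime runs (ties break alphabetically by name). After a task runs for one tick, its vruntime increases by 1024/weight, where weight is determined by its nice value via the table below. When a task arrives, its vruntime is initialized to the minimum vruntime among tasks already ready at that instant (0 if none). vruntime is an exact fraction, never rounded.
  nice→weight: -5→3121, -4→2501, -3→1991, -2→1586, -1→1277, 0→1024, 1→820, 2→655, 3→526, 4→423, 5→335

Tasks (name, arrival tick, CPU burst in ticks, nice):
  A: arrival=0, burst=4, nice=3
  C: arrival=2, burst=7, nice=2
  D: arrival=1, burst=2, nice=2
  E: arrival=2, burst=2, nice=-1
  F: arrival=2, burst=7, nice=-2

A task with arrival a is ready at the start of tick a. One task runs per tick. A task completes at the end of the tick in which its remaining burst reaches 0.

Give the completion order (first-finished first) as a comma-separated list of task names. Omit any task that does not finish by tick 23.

t=0: vr[A=0] → run A
t=1: vr[A=512/263 D=512/263] → run A
t=2: vr[A=1024/263 C=512/263 D=512/263 E=512/263 F=512/263] → run C
t=3: vr[A=1024/263 C=604672/172265 D=512/263 E=512/263 F=512/263] → run D
t=4: vr[A=1024/263 C=604672/172265 D=604672/172265 E=512/263 F=512/263] → run E
t=5: vr[A=1024/263 C=604672/172265 D=604672/172265 E=923136/335851 F=512/263] → run F
t=6: vr[A=1024/263 C=604672/172265 D=604672/172265 E=923136/335851 F=540672/208559] → run F
t=7: vr[A=1024/263 C=604672/172265 D=604672/172265 E=923136/335851 F=675328/208559] → run E
t=8: vr[A=1024/263 C=604672/172265 D=604672/172265 F=675328/208559] → run F
t=9: vr[A=1024/263 C=604672/172265 D=604672/172265 F=809984/208559] → run C
t=10: vr[A=1024/263 C=873984/172265 D=604672/172265 F=809984/208559] → run D
t=11: vr[A=1024/263 C=873984/172265 F=809984/208559] → run F
t=12: vr[A=1024/263 C=873984/172265 F=944640/208559] → run A
t=13: vr[A=1536/263 C=873984/172265 F=944640/208559] → run F
t=14: vr[A=1536/263 C=873984/172265 F=1079296/208559] → run C
t=15: vr[A=1536/263 C=1143296/172265 F=1079296/208559] → run F
t=16: vr[A=1536/263 C=1143296/172265 F=1213952/208559] → run F
t=17: vr[A=1536/263 C=1143296/172265] → run A
t=18: vr[C=1143296/172265] → run C
t=19: vr[C=1412608/172265] → run C
t=20: vr[C=336384/34453] → run C
t=21: vr[C=1951232/172265] → run C
t=22: (idle)
t=23: (idle)

completion order = E, D, F, A, C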